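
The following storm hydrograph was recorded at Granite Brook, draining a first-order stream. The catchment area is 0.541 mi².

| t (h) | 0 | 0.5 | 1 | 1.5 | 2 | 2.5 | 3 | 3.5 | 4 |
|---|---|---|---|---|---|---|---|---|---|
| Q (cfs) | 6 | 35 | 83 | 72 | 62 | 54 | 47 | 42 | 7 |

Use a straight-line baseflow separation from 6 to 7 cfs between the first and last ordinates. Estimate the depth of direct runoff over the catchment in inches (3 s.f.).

d ≈ 0.501 in

Direct runoff: 0.00, 28.88, 76.75, 65.62, 55.50, 47.38, 40.25, 35.12, 0.00 cfs; ΣQ_DR = 349.5 cfs.
V = ΣQ_DR · Δt = 349.5 × 1800 s = 6.291 × 10^5 ft³.
Over A = 0.541 mi², depth = V / A = 0.501 in.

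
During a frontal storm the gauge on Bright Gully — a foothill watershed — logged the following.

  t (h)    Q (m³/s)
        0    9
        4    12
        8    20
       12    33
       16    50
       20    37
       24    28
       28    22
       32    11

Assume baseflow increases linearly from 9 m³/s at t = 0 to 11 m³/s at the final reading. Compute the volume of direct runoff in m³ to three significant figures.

Direct-runoff ordinates (Q − Q_b): 0.00, 2.75, 10.50, 23.25, 40.00, 26.75, 17.50, 11.25, 0.00 m³/s.
ΣQ_DR = 132.0 m³/s.
With Δt = 4 h = 14400 s, V = ΣQ_DR · Δt = 132.0 × 14400 = 1.90 × 10^6 m³.

V ≈ 1.90 × 10^6 m³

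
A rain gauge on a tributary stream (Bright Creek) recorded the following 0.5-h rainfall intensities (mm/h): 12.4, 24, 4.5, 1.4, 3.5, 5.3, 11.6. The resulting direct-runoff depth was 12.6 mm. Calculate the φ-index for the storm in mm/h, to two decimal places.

Only the 3 blocks with intensity above φ contribute runoff: 12.4, 24, 11.6 mm/h.
Σ(I−φ)·Δt = d  ⇒  (12.4+24+11.6 − 3φ)·0.5 = 12.6
φ = (48.00 − 12.6/0.5) / 3 = 7.60 mm/h.

φ ≈ 7.60 mm/h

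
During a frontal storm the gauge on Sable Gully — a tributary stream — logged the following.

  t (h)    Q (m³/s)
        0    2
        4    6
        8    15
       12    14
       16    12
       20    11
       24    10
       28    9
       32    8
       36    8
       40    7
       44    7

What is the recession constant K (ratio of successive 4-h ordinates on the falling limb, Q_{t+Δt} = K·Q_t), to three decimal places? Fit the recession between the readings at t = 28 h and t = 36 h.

Using the recession-limb readings at t = 28 h and t = 36 h: Q falls from 9 to 8 m³/s over 2 intervals.
K = (Q₂/Q₁)^(1/2) = (8/9)^(1/2) = 0.943.

K ≈ 0.943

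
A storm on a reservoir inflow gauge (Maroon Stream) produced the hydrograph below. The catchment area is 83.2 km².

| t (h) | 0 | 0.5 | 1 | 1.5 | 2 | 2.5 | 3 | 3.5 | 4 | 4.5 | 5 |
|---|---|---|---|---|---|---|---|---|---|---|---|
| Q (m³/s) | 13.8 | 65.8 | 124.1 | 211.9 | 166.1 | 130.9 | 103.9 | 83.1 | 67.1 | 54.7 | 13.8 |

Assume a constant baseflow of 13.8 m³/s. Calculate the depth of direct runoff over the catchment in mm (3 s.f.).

Direct runoff: 0.0, 52.0, 110.3, 198.1, 152.3, 117.1, 90.1, 69.3, 53.3, 40.9, 0.0 m³/s; ΣQ_DR = 883.4 m³/s.
V = ΣQ_DR · Δt = 883.4 × 1800 s = 1.590 × 10^6 m³.
Over A = 83.2 km², depth = V / A = 19.1 mm.

d ≈ 19.1 mm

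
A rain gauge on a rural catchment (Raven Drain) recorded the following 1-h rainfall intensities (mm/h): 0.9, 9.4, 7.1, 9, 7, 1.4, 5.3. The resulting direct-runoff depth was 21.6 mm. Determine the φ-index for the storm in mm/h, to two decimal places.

Only the 5 blocks with intensity above φ contribute runoff: 9.4, 7.1, 9, 7, 5.3 mm/h.
Σ(I−φ)·Δt = d  ⇒  (9.4+7.1+9+7+5.3 − 5φ)·1 = 21.6
φ = (37.80 − 21.6/1) / 5 = 3.24 mm/h.

φ ≈ 3.24 mm/h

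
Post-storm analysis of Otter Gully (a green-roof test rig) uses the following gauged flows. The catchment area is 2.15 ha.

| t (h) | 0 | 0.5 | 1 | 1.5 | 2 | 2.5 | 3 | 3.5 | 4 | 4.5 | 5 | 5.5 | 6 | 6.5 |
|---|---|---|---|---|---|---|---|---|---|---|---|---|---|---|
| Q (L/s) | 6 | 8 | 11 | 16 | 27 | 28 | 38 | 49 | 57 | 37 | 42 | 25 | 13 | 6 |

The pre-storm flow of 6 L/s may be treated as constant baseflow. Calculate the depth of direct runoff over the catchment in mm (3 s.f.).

d ≈ 23.4 mm

Direct runoff: 0.0, 2.0, 5.0, 10.0, 21.0, 22.0, 32.0, 43.0, 51.0, 31.0, 36.0, 19.0, 7.0, 0.0 L/s; ΣQ_DR = 279.0 L/s.
V = ΣQ_DR · Δt = 279.0 × 1800 s = 5.022 × 10^5 L.
Over A = 2.15 ha, depth = V / A = 23.4 mm.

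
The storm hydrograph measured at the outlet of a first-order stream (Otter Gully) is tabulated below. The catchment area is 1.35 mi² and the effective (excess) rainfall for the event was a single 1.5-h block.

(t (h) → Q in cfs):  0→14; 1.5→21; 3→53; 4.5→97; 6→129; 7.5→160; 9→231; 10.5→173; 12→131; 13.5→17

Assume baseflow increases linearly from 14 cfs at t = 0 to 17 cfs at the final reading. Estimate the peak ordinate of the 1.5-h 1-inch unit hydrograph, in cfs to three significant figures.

U_p ≈ 143 cfs

Direct runoff: 0.00, 6.67, 38.33, 82.00, 113.67, 144.33, 215.00, 156.67, 114.33, 0.00 cfs; ΣQ_DR = 871.0 cfs, peak = 215.00 cfs.
Runoff depth d = ΣQ_DR·Δt / A = 871.0 × 5400 / (1.35 mi²) = 1.500 in.
The 1-inch UH is the DRH scaled by (1 in)/d, so U_p = 215.00 × 1/1.500 = 143 cfs.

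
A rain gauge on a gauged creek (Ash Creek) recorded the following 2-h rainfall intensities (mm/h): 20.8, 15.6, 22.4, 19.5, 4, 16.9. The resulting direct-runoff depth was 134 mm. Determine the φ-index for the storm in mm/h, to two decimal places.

Only the 5 blocks with intensity above φ contribute runoff: 20.8, 15.6, 22.4, 19.5, 16.9 mm/h.
Σ(I−φ)·Δt = d  ⇒  (20.8+15.6+22.4+19.5+16.9 − 5φ)·2 = 134
φ = (95.20 − 134/2) / 5 = 5.64 mm/h.

φ ≈ 5.64 mm/h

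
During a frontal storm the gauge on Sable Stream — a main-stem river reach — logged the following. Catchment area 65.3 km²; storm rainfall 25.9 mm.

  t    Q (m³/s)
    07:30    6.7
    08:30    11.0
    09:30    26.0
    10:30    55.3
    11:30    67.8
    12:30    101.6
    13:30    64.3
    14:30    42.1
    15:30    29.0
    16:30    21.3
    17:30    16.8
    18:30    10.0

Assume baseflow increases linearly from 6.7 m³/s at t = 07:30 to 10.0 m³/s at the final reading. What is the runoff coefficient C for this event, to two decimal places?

C ≈ 0.75

ΣQ_DR = 351.7 m³/s; V = ΣQ_DR·Δt = 1.266 × 10^6 m³.
Runoff depth d = V / A = 19.39 mm.
C = d / P = 19.39 / 25.9 = 0.75.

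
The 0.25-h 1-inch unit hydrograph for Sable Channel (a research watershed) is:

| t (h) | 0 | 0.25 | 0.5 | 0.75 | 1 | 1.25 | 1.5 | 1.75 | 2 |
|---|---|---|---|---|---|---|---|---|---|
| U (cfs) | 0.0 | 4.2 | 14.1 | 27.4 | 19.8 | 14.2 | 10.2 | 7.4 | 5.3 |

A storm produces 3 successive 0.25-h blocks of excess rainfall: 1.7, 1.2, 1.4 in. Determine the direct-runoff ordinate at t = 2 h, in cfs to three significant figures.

Q ≈ 32.2 cfs

By discrete convolution, Q_j = Σ (P_i / 1 in) · U_{j−i}.
At t = 2 h (j=8): Q = (1.7/1)·5.3 + (1.2/1)·7.4 + (1.4/1)·10.2 = 32.2 cfs.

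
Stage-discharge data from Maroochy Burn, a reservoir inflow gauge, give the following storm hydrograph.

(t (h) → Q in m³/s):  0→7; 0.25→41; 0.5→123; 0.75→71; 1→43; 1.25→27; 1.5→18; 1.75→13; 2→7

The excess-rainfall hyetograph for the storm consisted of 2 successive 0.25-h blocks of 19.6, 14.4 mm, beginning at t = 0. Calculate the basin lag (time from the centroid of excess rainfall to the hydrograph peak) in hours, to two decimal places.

Centroid of excess rainfall: t_c = Σ P_i·t̄_i / ΣP_i = 0.2309 h (block centres at 0.125, 0.375 h).
Hydrograph peak occurs at t = 0.5 h, so basin lag t_L = 0.5 − 0.2309 = 0.27 h.

t_L ≈ 0.27 h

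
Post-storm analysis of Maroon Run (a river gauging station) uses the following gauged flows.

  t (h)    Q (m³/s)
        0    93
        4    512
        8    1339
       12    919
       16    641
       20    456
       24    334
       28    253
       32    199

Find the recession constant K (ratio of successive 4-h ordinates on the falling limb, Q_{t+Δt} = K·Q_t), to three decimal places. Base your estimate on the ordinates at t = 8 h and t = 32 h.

K ≈ 0.728

Using the recession-limb readings at t = 8 h and t = 32 h: Q falls from 1339 to 199 m³/s over 6 intervals.
K = (Q₂/Q₁)^(1/6) = (199/1339)^(1/6) = 0.728.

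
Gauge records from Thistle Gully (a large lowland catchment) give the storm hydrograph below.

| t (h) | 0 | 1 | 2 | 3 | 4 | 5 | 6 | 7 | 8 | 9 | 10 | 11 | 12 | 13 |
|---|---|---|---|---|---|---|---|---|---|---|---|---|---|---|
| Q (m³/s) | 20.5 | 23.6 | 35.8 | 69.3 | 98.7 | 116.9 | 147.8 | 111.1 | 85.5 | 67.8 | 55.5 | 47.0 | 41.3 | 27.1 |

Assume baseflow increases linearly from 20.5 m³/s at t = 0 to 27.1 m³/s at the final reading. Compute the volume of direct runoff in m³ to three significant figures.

V ≈ 2.21 × 10^6 m³

Direct-runoff ordinates (Q − Q_b): 0.00, 2.59, 14.28, 47.28, 76.17, 93.86, 124.25, 87.05, 60.94, 42.73, 29.92, 20.92, 14.71, 0.00 m³/s.
ΣQ_DR = 614.7 m³/s.
With Δt = 1 h = 3600 s, V = ΣQ_DR · Δt = 614.7 × 3600 = 2.21 × 10^6 m³.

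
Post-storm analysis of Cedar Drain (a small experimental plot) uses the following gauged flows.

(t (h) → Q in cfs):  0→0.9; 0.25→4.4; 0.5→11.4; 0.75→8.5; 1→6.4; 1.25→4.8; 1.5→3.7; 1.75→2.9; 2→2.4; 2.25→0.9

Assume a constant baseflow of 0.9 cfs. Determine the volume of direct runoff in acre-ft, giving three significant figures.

V ≈ 0.771 acre-ft

Direct-runoff ordinates (Q − Q_b): 0.0, 3.5, 10.5, 7.6, 5.5, 3.9, 2.8, 2.0, 1.5, 0.0 cfs.
ΣQ_DR = 37.30 cfs.
With Δt = 0.25 h = 900 s, V = ΣQ_DR · Δt = 37.30 × 900 = 33600 ft³ = 0.771 acre-ft.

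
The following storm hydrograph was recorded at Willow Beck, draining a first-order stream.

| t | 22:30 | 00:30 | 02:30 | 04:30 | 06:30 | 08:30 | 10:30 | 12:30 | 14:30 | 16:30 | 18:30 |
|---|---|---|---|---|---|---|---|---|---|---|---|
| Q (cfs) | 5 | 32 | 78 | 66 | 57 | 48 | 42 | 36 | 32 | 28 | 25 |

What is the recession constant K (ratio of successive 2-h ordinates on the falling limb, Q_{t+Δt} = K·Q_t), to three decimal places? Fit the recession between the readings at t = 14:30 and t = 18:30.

Using the recession-limb readings at t = 14:30 and t = 18:30: Q falls from 32 to 25 cfs over 2 intervals.
K = (Q₂/Q₁)^(1/2) = (25/32)^(1/2) = 0.884.

K ≈ 0.884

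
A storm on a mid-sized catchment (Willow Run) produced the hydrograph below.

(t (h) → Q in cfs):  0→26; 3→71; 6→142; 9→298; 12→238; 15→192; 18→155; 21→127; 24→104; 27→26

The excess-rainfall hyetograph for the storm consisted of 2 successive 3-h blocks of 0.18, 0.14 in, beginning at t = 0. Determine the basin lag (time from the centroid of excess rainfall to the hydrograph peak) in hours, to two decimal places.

Centroid of excess rainfall: t_c = Σ P_i·t̄_i / ΣP_i = 2.8125 h (block centres at 1.5, 4.5 h).
Hydrograph peak occurs at t = 9 h, so basin lag t_L = 9 − 2.8125 = 6.19 h.

t_L ≈ 6.19 h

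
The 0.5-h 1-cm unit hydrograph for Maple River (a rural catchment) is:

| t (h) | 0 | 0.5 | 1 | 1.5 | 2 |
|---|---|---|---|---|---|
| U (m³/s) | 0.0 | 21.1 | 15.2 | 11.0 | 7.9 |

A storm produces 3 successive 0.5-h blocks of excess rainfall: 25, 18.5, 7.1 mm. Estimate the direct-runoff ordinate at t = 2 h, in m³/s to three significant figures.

By discrete convolution, Q_j = Σ (P_i / 10 mm) · U_{j−i}.
At t = 2 h (j=4): Q = (25/10)·7.9 + (18.5/10)·11.0 + (7.1/10)·15.2 = 50.9 m³/s.

Q ≈ 50.9 m³/s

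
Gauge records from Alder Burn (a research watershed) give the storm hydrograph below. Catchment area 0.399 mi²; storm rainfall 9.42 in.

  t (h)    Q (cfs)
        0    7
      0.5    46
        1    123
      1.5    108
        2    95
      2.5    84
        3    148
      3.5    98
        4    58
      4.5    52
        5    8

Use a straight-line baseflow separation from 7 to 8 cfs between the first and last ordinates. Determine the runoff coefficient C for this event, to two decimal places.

C ≈ 0.15

ΣQ_DR = 744.5 cfs; V = ΣQ_DR·Δt = 1.340 × 10^6 ft³.
Runoff depth d = V / A = 1.446 in.
C = d / P = 1.446 / 9.42 = 0.15.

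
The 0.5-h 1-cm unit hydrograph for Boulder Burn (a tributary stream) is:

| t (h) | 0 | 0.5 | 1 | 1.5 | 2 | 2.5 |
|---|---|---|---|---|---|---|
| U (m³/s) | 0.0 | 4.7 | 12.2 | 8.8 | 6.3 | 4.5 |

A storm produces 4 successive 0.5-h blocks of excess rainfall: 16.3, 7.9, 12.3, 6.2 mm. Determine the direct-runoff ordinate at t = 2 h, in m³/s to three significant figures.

By discrete convolution, Q_j = Σ (P_i / 10 mm) · U_{j−i}.
At t = 2 h (j=4): Q = (16.3/10)·6.3 + (7.9/10)·8.8 + (12.3/10)·12.2 + (6.2/10)·4.7 = 35.1 m³/s.

Q ≈ 35.1 m³/s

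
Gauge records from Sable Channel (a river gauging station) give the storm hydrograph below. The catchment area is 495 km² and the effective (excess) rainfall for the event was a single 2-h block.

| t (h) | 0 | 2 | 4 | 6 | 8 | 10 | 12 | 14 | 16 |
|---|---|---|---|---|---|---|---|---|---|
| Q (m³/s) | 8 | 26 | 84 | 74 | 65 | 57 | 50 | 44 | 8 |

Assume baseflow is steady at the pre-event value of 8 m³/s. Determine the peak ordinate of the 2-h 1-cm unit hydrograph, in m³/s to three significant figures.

Direct runoff: 0.0, 18.0, 76.0, 66.0, 57.0, 49.0, 42.0, 36.0, 0.0 m³/s; ΣQ_DR = 344.0 m³/s, peak = 76.0 m³/s.
Runoff depth d = ΣQ_DR·Δt / A = 344.0 × 7200 / (495 km²) = 5.004 mm.
The 1-cm UH is the DRH scaled by (10 mm)/d, so U_p = 76.0 × 10/5.004 = 152 m³/s.

U_p ≈ 152 m³/s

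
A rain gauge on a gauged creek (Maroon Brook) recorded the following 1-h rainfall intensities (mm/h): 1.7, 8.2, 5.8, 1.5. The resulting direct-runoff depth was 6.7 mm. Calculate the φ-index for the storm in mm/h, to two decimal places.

φ ≈ 3.65 mm/h

Only the 2 blocks with intensity above φ contribute runoff: 8.2, 5.8 mm/h.
Σ(I−φ)·Δt = d  ⇒  (8.2+5.8 − 2φ)·1 = 6.7
φ = (14.00 − 6.7/1) / 2 = 3.65 mm/h.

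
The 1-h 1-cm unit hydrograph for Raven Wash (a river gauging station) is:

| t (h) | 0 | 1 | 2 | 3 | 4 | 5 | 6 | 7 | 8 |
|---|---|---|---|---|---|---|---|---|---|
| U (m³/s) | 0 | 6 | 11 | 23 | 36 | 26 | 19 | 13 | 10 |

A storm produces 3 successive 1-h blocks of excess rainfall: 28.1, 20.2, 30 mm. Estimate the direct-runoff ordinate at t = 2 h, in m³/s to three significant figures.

By discrete convolution, Q_j = Σ (P_i / 10 mm) · U_{j−i}.
At t = 2 h (j=2): Q = (28.1/10)·11 + (20.2/10)·6 + (30/10)·0 = 43.0 m³/s.

Q ≈ 43.0 m³/s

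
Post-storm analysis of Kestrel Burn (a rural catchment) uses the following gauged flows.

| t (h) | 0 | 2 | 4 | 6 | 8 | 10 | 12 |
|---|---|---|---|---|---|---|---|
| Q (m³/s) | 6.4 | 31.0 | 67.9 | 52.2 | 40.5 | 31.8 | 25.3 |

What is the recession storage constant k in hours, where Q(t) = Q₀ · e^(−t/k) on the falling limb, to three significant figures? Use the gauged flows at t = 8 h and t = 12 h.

k ≈ 8.50 h

On the falling limb, Q drops from 40.5 to 25.3 m³/s between t = 8 h and t = 12 h (Δt = 4 h).
k = −Δt / ln(Q₂/Q₁) = −4 / ln(25.3/40.5) = 8.50 h.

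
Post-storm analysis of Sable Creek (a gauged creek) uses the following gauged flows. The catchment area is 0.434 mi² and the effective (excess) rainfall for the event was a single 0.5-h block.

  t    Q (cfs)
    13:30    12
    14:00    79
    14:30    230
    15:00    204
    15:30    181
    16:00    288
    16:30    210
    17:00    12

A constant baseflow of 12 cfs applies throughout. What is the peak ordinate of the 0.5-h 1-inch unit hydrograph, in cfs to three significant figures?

Direct runoff: 0.0, 67.0, 218.0, 192.0, 169.0, 276.0, 198.0, 0.0 cfs; ΣQ_DR = 1120 cfs, peak = 276.0 cfs.
Runoff depth d = ΣQ_DR·Δt / A = 1120 × 1800 / (0.434 mi²) = 1.999 in.
The 1-inch UH is the DRH scaled by (1 in)/d, so U_p = 276.0 × 1/1.999 = 138 cfs.

U_p ≈ 138 cfs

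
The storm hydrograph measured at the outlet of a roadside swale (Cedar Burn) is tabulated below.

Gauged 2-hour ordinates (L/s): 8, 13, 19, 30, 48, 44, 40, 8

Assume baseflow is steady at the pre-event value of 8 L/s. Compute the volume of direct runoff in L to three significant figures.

Direct-runoff ordinates (Q − Q_b): 0.0, 5.0, 11.0, 22.0, 40.0, 36.0, 32.0, 0.0 L/s.
ΣQ_DR = 146.0 L/s.
With Δt = 2 h = 7200 s, V = ΣQ_DR · Δt = 146.0 × 7200 = 1.05 × 10^6 L.

V ≈ 1.05 × 10^6 L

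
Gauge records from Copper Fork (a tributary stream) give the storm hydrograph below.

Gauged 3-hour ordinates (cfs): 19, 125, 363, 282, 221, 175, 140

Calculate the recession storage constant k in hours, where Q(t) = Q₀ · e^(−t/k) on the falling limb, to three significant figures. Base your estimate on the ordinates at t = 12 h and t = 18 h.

On the falling limb, Q drops from 221 to 140 cfs between t = 12 h and t = 18 h (Δt = 6 h).
k = −Δt / ln(Q₂/Q₁) = −6 / ln(140/221) = 13.1 h.

k ≈ 13.1 h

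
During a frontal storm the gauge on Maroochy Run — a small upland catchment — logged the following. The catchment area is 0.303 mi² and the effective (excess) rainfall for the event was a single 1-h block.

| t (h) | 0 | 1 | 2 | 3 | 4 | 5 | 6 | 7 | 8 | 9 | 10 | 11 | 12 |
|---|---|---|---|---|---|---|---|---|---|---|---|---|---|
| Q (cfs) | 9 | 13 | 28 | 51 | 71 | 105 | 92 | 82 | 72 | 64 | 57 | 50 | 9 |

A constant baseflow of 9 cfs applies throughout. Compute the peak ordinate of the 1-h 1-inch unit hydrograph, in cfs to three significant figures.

Direct runoff: 0.0, 4.0, 19.0, 42.0, 62.0, 96.0, 83.0, 73.0, 63.0, 55.0, 48.0, 41.0, 0.0 cfs; ΣQ_DR = 586.0 cfs, peak = 96.0 cfs.
Runoff depth d = ΣQ_DR·Δt / A = 586.0 × 3600 / (0.303 mi²) = 2.997 in.
The 1-inch UH is the DRH scaled by (1 in)/d, so U_p = 96.0 × 1/2.997 = 32.0 cfs.

U_p ≈ 32.0 cfs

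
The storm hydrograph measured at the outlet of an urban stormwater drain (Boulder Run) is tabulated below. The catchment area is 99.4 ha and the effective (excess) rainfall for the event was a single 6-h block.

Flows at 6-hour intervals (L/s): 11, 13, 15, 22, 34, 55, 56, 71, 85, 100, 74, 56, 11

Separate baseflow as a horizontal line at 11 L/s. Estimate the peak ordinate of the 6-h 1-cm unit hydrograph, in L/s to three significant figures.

U_p ≈ 89.0 L/s

Direct runoff: 0.0, 2.0, 4.0, 11.0, 23.0, 44.0, 45.0, 60.0, 74.0, 89.0, 63.0, 45.0, 0.0 L/s; ΣQ_DR = 460.0 L/s, peak = 89.0 L/s.
Runoff depth d = ΣQ_DR·Δt / A = 460.0 × 21600 / (99.4 ha) = 9.996 mm.
The 1-cm UH is the DRH scaled by (10 mm)/d, so U_p = 89.0 × 10/9.996 = 89.0 L/s.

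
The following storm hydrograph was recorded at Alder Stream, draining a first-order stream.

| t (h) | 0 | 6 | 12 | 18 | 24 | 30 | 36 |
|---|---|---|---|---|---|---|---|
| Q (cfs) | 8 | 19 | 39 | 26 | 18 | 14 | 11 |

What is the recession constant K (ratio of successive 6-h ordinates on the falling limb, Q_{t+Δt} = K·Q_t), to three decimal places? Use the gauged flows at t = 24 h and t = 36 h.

K ≈ 0.782

Using the recession-limb readings at t = 24 h and t = 36 h: Q falls from 18 to 11 cfs over 2 intervals.
K = (Q₂/Q₁)^(1/2) = (11/18)^(1/2) = 0.782.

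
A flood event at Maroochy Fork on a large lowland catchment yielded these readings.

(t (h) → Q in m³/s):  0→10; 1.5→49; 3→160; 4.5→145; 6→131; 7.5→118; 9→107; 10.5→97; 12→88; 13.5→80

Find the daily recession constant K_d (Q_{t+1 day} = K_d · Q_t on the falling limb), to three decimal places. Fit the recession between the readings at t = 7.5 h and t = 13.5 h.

Between t = 7.5 h and t = 13.5 h the flow falls from 118 to 80 m³/s over 4×1.5 h = 6 h.
Per-interval ratio K = (80/118)^(1/4) = 0.9074; K_d = K^(24/1.5) = 0.211.

K_d ≈ 0.211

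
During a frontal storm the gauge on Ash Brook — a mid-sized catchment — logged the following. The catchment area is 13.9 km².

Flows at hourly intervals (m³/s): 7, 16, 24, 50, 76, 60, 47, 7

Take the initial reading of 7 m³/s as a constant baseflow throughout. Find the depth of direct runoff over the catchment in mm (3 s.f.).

Direct runoff: 0.0, 9.0, 17.0, 43.0, 69.0, 53.0, 40.0, 0.0 m³/s; ΣQ_DR = 231.0 m³/s.
V = ΣQ_DR · Δt = 231.0 × 3600 s = 8.316 × 10^5 m³.
Over A = 13.9 km², depth = V / A = 59.8 mm.

d ≈ 59.8 mm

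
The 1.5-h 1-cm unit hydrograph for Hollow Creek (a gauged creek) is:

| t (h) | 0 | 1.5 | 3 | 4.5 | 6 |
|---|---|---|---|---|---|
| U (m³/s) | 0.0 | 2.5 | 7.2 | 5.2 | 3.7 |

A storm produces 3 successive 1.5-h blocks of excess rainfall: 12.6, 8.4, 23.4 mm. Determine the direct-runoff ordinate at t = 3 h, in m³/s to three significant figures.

Q ≈ 11.2 m³/s

By discrete convolution, Q_j = Σ (P_i / 10 mm) · U_{j−i}.
At t = 3 h (j=2): Q = (12.6/10)·7.2 + (8.4/10)·2.5 + (23.4/10)·0.0 = 11.2 m³/s.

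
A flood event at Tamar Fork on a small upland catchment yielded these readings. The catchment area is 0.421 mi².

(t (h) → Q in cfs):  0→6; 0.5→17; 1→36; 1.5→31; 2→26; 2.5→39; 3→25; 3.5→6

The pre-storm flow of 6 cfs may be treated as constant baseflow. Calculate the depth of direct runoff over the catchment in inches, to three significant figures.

d ≈ 0.254 in

Direct runoff: 0.0, 11.0, 30.0, 25.0, 20.0, 33.0, 19.0, 0.0 cfs; ΣQ_DR = 138.0 cfs.
V = ΣQ_DR · Δt = 138.0 × 1800 s = 2.484 × 10^5 ft³.
Over A = 0.421 mi², depth = V / A = 0.254 in.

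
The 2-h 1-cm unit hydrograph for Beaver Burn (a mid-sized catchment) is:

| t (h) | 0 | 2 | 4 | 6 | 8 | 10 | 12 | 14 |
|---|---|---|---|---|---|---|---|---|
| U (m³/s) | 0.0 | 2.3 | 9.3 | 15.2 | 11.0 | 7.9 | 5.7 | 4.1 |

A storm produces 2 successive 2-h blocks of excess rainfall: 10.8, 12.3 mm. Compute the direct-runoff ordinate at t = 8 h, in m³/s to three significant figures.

By discrete convolution, Q_j = Σ (P_i / 10 mm) · U_{j−i}.
At t = 8 h (j=4): Q = (10.8/10)·11.0 + (12.3/10)·15.2 = 30.6 m³/s.

Q ≈ 30.6 m³/s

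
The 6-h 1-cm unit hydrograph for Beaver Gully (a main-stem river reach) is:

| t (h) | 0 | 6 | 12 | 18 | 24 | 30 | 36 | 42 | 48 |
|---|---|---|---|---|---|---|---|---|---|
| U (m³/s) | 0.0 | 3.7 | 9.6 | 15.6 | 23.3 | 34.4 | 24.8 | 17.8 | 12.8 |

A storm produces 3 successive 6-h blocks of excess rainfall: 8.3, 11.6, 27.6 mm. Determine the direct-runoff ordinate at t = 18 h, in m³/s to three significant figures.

Q ≈ 34.3 m³/s

By discrete convolution, Q_j = Σ (P_i / 10 mm) · U_{j−i}.
At t = 18 h (j=3): Q = (8.3/10)·15.6 + (11.6/10)·9.6 + (27.6/10)·3.7 = 34.3 m³/s.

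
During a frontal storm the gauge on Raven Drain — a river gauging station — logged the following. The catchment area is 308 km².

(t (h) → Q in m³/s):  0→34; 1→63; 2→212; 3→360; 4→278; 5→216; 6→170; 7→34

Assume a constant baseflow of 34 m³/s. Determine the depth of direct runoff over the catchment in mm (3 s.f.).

Direct runoff: 0.0, 29.0, 178.0, 326.0, 244.0, 182.0, 136.0, 0.0 m³/s; ΣQ_DR = 1095 m³/s.
V = ΣQ_DR · Δt = 1095 × 3600 s = 3.942 × 10^6 m³.
Over A = 308 km², depth = V / A = 12.8 mm.

d ≈ 12.8 mm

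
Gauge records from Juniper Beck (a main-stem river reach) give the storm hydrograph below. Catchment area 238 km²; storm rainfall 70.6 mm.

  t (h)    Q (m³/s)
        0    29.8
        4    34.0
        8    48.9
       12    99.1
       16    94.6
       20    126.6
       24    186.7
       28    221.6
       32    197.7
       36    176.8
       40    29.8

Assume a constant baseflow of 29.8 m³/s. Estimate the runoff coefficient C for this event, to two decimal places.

C ≈ 0.79

ΣQ_DR = 917.8 m³/s; V = ΣQ_DR·Δt = 1.322 × 10^7 m³.
Runoff depth d = V / A = 55.53 mm.
C = d / P = 55.53 / 70.6 = 0.79.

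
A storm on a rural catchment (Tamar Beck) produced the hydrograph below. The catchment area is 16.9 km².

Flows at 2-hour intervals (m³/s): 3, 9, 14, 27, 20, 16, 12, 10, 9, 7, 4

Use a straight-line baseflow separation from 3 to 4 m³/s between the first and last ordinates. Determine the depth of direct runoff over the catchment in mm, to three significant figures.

Direct runoff: 0.00, 5.90, 10.80, 23.70, 16.60, 12.50, 8.40, 6.30, 5.20, 3.10, 0.00 m³/s; ΣQ_DR = 92.50 m³/s.
V = ΣQ_DR · Δt = 92.50 × 7200 s = 6.660 × 10^5 m³.
Over A = 16.9 km², depth = V / A = 39.4 mm.

d ≈ 39.4 mm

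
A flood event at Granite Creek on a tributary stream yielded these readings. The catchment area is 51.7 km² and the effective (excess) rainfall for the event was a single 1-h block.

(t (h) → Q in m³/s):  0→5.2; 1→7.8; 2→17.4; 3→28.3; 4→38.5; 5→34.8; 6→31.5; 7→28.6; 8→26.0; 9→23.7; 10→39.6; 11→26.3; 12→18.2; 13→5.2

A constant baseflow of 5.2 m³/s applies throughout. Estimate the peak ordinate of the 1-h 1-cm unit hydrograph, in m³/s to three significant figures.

U_p ≈ 19.1 m³/s

Direct runoff: 0.0, 2.6, 12.2, 23.1, 33.3, 29.6, 26.3, 23.4, 20.8, 18.5, 34.4, 21.1, 13.0, 0.0 m³/s; ΣQ_DR = 258.3 m³/s, peak = 34.4 m³/s.
Runoff depth d = ΣQ_DR·Δt / A = 258.3 × 3600 / (51.7 km²) = 17.99 mm.
The 1-cm UH is the DRH scaled by (10 mm)/d, so U_p = 34.4 × 10/17.99 = 19.1 m³/s.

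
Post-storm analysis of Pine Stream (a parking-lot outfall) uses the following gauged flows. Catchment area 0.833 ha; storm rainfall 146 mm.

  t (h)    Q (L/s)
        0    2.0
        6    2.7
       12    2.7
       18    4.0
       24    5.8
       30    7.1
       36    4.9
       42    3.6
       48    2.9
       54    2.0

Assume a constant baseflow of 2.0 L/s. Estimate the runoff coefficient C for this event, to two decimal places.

C ≈ 0.31

ΣQ_DR = 17.70 L/s; V = ΣQ_DR·Δt = 3.823 × 10^5 L.
Runoff depth d = V / A = 45.90 mm.
C = d / P = 45.90 / 146 = 0.31.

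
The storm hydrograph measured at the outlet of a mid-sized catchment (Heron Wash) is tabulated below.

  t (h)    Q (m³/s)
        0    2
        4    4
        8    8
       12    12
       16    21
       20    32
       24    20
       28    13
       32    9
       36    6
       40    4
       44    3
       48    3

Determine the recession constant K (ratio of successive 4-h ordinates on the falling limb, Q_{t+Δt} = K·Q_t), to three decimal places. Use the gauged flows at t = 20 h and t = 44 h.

K ≈ 0.674

Using the recession-limb readings at t = 20 h and t = 44 h: Q falls from 32 to 3 m³/s over 6 intervals.
K = (Q₂/Q₁)^(1/6) = (3/32)^(1/6) = 0.674.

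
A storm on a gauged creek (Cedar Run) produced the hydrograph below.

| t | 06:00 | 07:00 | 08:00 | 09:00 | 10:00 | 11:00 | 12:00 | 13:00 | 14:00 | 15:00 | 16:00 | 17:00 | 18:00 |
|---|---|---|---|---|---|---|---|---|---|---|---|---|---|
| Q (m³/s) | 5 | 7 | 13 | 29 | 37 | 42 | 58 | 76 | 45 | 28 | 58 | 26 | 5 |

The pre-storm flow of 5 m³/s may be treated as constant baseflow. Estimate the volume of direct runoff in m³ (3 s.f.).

V ≈ 1.31 × 10^6 m³

Direct-runoff ordinates (Q − Q_b): 0.0, 2.0, 8.0, 24.0, 32.0, 37.0, 53.0, 71.0, 40.0, 23.0, 53.0, 21.0, 0.0 m³/s.
ΣQ_DR = 364.0 m³/s.
With Δt = 1 h = 3600 s, V = ΣQ_DR · Δt = 364.0 × 3600 = 1.31 × 10^6 m³.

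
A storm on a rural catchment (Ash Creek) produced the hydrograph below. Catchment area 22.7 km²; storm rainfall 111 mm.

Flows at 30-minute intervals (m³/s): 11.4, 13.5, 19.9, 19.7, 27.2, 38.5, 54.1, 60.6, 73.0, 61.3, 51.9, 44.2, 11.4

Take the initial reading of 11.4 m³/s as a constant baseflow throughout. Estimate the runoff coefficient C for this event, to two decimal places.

C ≈ 0.24

ΣQ_DR = 338.5 m³/s; V = ΣQ_DR·Δt = 6.093 × 10^5 m³.
Runoff depth d = V / A = 26.84 mm.
C = d / P = 26.84 / 111 = 0.24.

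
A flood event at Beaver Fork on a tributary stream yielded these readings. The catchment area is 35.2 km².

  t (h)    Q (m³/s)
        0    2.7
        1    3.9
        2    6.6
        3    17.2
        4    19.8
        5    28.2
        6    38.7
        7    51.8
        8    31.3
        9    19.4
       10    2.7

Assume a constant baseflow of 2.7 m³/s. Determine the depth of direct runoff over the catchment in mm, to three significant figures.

Direct runoff: 0.0, 1.2, 3.9, 14.5, 17.1, 25.5, 36.0, 49.1, 28.6, 16.7, 0.0 m³/s; ΣQ_DR = 192.6 m³/s.
V = ΣQ_DR · Δt = 192.6 × 3600 s = 6.934 × 10^5 m³.
Over A = 35.2 km², depth = V / A = 19.7 mm.

d ≈ 19.7 mm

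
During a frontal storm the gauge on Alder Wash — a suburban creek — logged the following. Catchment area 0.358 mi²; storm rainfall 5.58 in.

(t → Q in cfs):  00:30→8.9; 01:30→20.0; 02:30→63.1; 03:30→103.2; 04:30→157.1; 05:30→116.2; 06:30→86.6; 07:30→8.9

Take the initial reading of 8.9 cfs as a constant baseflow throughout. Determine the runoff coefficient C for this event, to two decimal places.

ΣQ_DR = 492.8 cfs; V = ΣQ_DR·Δt = 1.774 × 10^6 ft³.
Runoff depth d = V / A = 2.133 in.
C = d / P = 2.133 / 5.58 = 0.38.

C ≈ 0.38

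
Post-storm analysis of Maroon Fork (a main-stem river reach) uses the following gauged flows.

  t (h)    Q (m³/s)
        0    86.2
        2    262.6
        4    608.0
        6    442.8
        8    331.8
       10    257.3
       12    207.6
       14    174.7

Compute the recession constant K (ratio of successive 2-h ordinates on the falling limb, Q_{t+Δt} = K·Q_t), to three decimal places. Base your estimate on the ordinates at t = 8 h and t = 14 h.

Using the recession-limb readings at t = 8 h and t = 14 h: Q falls from 331.8 to 174.7 m³/s over 3 intervals.
K = (Q₂/Q₁)^(1/3) = (174.7/331.8)^(1/3) = 0.807.

K ≈ 0.807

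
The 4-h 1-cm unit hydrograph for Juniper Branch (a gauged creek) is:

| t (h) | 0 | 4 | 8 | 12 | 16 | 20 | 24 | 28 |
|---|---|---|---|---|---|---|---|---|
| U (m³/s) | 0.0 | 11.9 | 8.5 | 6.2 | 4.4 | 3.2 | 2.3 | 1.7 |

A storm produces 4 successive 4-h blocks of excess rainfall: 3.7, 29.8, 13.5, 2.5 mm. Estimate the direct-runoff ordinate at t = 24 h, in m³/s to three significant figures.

By discrete convolution, Q_j = Σ (P_i / 10 mm) · U_{j−i}.
At t = 24 h (j=6): Q = (3.7/10)·2.3 + (29.8/10)·3.2 + (13.5/10)·4.4 + (2.5/10)·6.2 = 17.9 m³/s.

Q ≈ 17.9 m³/s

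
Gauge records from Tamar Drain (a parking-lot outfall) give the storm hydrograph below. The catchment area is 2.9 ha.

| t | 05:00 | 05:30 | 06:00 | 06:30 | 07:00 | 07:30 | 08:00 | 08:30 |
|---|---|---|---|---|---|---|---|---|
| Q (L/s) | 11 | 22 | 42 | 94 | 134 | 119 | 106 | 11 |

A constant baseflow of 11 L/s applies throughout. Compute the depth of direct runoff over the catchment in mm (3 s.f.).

Direct runoff: 0.0, 11.0, 31.0, 83.0, 123.0, 108.0, 95.0, 0.0 L/s; ΣQ_DR = 451.0 L/s.
V = ΣQ_DR · Δt = 451.0 × 1800 s = 8.118 × 10^5 L.
Over A = 2.9 ha, depth = V / A = 28.0 mm.

d ≈ 28.0 mm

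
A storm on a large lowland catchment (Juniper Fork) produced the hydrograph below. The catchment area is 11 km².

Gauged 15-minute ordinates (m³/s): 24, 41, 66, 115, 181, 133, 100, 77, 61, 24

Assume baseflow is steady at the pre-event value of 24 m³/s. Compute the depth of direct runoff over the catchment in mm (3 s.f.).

Direct runoff: 0.0, 17.0, 42.0, 91.0, 157.0, 109.0, 76.0, 53.0, 37.0, 0.0 m³/s; ΣQ_DR = 582.0 m³/s.
V = ΣQ_DR · Δt = 582.0 × 900 s = 5.238 × 10^5 m³.
Over A = 11 km², depth = V / A = 47.6 mm.

d ≈ 47.6 mm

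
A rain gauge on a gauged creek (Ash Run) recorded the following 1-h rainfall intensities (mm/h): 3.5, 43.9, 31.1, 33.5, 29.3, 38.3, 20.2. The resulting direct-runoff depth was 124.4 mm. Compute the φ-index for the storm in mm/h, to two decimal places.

φ ≈ 11.98 mm/h

Only the 6 blocks with intensity above φ contribute runoff: 43.9, 31.1, 33.5, 29.3, 38.3, 20.2 mm/h.
Σ(I−φ)·Δt = d  ⇒  (43.9+31.1+33.5+29.3+38.3+20.2 − 6φ)·1 = 124.4
φ = (196.3 − 124.4/1) / 6 = 11.98 mm/h.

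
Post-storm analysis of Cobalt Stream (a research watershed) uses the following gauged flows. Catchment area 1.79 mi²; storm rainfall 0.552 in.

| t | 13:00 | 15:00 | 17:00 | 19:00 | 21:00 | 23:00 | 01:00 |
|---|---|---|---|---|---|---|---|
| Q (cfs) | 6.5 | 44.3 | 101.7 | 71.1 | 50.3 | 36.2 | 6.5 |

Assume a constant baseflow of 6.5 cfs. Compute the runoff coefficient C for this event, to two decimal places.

C ≈ 0.85

ΣQ_DR = 271.1 cfs; V = ΣQ_DR·Δt = 1.952 × 10^6 ft³.
Runoff depth d = V / A = 0.4694 in.
C = d / P = 0.4694 / 0.552 = 0.85.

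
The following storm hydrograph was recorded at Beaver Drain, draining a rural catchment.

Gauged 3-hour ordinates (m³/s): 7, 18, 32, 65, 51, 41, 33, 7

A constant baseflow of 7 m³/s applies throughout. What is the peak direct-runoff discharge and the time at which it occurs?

Subtracting baseflow gives direct-runoff ordinates: 0.0, 11.0, 25.0, 58.0, 44.0, 34.0, 26.0, 0.0 m³/s.
The maximum is 58.0 m³/s, occurring at the reading for t = 9 h.

Q_p = 58.0 m³/s at t = 9 h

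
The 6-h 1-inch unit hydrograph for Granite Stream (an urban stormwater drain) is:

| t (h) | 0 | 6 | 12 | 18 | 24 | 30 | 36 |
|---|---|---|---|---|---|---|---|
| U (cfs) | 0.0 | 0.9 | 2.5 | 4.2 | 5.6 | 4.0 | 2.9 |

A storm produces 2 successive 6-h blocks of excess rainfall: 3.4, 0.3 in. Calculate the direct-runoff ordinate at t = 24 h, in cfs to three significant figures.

Q ≈ 20.3 cfs

By discrete convolution, Q_j = Σ (P_i / 1 in) · U_{j−i}.
At t = 24 h (j=4): Q = (3.4/1)·5.6 + (0.3/1)·4.2 = 20.3 cfs.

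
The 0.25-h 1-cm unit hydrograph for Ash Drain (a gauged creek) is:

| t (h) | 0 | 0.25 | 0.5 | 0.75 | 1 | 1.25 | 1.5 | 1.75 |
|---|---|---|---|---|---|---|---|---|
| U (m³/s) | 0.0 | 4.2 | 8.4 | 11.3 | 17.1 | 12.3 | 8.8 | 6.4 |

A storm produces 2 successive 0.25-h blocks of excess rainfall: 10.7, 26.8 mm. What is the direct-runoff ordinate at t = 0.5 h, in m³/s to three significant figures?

Q ≈ 20.2 m³/s

By discrete convolution, Q_j = Σ (P_i / 10 mm) · U_{j−i}.
At t = 0.5 h (j=2): Q = (10.7/10)·8.4 + (26.8/10)·4.2 = 20.2 m³/s.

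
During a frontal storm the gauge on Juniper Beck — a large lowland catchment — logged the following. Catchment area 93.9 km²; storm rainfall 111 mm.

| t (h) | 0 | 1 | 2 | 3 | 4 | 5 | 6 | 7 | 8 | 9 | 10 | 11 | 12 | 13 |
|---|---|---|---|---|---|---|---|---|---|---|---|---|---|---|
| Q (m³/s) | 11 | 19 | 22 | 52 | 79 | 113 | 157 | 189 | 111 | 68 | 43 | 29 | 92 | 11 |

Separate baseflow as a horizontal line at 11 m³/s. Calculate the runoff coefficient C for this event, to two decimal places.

C ≈ 0.29

ΣQ_DR = 842.0 m³/s; V = ΣQ_DR·Δt = 3.031 × 10^6 m³.
Runoff depth d = V / A = 32.28 mm.
C = d / P = 32.28 / 111 = 0.29.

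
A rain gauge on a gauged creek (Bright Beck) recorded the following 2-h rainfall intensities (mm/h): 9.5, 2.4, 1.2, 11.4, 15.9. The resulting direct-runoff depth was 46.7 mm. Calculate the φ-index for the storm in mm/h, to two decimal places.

Only the 3 blocks with intensity above φ contribute runoff: 9.5, 11.4, 15.9 mm/h.
Σ(I−φ)·Δt = d  ⇒  (9.5+11.4+15.9 − 3φ)·2 = 46.7
φ = (36.80 − 46.7/2) / 3 = 4.48 mm/h.

φ ≈ 4.48 mm/h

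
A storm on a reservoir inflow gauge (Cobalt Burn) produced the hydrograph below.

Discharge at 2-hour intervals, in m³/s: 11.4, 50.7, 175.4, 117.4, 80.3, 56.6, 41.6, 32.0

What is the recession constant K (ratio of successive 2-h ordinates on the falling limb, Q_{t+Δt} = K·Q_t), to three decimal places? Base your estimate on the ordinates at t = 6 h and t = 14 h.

Using the recession-limb readings at t = 6 h and t = 14 h: Q falls from 117.4 to 32.0 m³/s over 4 intervals.
K = (Q₂/Q₁)^(1/4) = (32.0/117.4)^(1/4) = 0.723.

K ≈ 0.723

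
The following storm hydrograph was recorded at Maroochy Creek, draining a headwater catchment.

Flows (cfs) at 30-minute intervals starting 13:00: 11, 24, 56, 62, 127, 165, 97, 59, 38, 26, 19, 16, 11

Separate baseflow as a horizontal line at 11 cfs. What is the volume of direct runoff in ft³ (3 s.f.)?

V ≈ 1.02 × 10^6 ft³

Direct-runoff ordinates (Q − Q_b): 0.0, 13.0, 45.0, 51.0, 116.0, 154.0, 86.0, 48.0, 27.0, 15.0, 8.0, 5.0, 0.0 cfs.
ΣQ_DR = 568.0 cfs.
With Δt = 0.5 h = 1800 s, V = ΣQ_DR · Δt = 568.0 × 1800 = 1.02 × 10^6 ft³.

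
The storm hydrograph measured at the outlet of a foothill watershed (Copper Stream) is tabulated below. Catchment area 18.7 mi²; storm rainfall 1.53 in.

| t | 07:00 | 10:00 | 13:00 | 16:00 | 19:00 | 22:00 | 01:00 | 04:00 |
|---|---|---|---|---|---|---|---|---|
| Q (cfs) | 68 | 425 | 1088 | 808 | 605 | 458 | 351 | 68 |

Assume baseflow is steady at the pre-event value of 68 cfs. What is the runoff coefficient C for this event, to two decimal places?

C ≈ 0.54

ΣQ_DR = 3327 cfs; V = ΣQ_DR·Δt = 3.593 × 10^7 ft³.
Runoff depth d = V / A = 0.8271 in.
C = d / P = 0.8271 / 1.53 = 0.54.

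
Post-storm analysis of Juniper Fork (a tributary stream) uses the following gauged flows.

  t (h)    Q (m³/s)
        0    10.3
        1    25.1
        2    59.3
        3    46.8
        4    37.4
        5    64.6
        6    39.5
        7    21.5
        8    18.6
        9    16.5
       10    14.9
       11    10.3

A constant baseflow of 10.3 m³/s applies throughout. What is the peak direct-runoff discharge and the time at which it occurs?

Q_p = 54.3 m³/s at t = 5 h

Subtracting baseflow gives direct-runoff ordinates: 0.0, 14.8, 49.0, 36.5, 27.1, 54.3, 29.2, 11.2, 8.3, 6.2, 4.6, 0.0 m³/s.
The maximum is 54.3 m³/s, occurring at the reading for t = 5 h.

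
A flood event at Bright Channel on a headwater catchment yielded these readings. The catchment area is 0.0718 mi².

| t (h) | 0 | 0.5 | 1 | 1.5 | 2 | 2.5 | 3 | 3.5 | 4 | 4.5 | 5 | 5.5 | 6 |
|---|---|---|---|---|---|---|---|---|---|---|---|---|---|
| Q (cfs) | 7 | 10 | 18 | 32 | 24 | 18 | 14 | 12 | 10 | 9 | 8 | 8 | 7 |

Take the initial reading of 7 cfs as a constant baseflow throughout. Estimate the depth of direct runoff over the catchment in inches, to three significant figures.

Direct runoff: 0.0, 3.0, 11.0, 25.0, 17.0, 11.0, 7.0, 5.0, 3.0, 2.0, 1.0, 1.0, 0.0 cfs; ΣQ_DR = 86.00 cfs.
V = ΣQ_DR · Δt = 86.00 × 1800 s = 1.548 × 10^5 ft³.
Over A = 0.0718 mi², depth = V / A = 0.928 in.

d ≈ 0.928 in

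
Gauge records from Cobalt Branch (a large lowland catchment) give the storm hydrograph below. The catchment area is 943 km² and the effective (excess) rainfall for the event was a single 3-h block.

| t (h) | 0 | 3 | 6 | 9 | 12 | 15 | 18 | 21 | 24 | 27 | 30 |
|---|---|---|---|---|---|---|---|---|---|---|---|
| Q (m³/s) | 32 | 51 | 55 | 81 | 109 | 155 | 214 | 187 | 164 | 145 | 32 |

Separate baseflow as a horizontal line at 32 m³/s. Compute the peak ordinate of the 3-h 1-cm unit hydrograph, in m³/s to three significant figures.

Direct runoff: 0.0, 19.0, 23.0, 49.0, 77.0, 123.0, 182.0, 155.0, 132.0, 113.0, 0.0 m³/s; ΣQ_DR = 873.0 m³/s, peak = 182.0 m³/s.
Runoff depth d = ΣQ_DR·Δt / A = 873.0 × 10800 / (943 km²) = 9.998 mm.
The 1-cm UH is the DRH scaled by (10 mm)/d, so U_p = 182.0 × 10/9.998 = 182 m³/s.

U_p ≈ 182 m³/s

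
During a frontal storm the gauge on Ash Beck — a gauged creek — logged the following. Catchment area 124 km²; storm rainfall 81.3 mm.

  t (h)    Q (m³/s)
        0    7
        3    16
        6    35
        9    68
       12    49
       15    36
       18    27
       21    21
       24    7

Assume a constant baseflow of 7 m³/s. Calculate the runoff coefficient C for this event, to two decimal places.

ΣQ_DR = 203.0 m³/s; V = ΣQ_DR·Δt = 2.192 × 10^6 m³.
Runoff depth d = V / A = 17.68 mm.
C = d / P = 17.68 / 81.3 = 0.22.

C ≈ 0.22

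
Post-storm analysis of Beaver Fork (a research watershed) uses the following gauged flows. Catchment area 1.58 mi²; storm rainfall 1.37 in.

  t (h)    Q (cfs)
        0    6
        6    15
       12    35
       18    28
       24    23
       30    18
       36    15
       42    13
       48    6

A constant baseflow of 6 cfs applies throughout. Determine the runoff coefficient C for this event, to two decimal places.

ΣQ_DR = 105.0 cfs; V = ΣQ_DR·Δt = 2.268 × 10^6 ft³.
Runoff depth d = V / A = 0.6179 in.
C = d / P = 0.6179 / 1.37 = 0.45.

C ≈ 0.45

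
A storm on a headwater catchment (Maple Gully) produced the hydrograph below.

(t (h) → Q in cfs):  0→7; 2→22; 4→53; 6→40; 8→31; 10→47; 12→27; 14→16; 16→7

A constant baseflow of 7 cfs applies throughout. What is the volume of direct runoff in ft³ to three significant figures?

V ≈ 1.35 × 10^6 ft³

Direct-runoff ordinates (Q − Q_b): 0.0, 15.0, 46.0, 33.0, 24.0, 40.0, 20.0, 9.0, 0.0 cfs.
ΣQ_DR = 187.0 cfs.
With Δt = 2 h = 7200 s, V = ΣQ_DR · Δt = 187.0 × 7200 = 1.35 × 10^6 ft³.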